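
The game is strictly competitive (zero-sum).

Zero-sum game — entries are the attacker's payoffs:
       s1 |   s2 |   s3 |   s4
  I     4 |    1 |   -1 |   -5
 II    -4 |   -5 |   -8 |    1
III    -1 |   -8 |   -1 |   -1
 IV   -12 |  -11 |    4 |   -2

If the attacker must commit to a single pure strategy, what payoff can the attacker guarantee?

-5

The worst-case payoff for each row is I: -5, II: -8, III: -8, IV: -12.
The best of these is -5.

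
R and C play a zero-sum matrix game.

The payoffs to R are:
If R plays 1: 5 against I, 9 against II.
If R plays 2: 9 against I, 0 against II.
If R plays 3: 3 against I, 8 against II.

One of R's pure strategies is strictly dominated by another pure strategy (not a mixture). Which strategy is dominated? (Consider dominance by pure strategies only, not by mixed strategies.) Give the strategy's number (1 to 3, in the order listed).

Compare 3 with 1: 5 > 3, 9 > 8.
So 1 strictly dominates 3 for R; 3 is strictly dominated.

3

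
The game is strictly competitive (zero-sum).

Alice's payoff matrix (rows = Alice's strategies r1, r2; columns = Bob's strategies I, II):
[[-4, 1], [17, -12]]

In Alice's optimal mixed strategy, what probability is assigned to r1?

Row minima are -4 and -12, so Alice's maximin is -4; column maxima are 17 and 1, so Bob's minimax is 1. These differ, so the equilibrium is in mixed strategies.
Let Alice play r1 with probability p. Bob is indifferent when −4p + 17(1−p) = p − 12(1−p), giving p = 29/34.

29/34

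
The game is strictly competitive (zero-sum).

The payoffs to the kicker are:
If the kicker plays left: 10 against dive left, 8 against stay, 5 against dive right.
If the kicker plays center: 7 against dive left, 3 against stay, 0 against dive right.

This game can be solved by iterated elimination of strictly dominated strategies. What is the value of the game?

Column stay is strictly dominated by dive right for the goalkeeper (5<8, 0<3); eliminate stay.
Column dive left is strictly dominated by dive right for the goalkeeper (5<10, 0<7); eliminate dive left.
Row center is strictly dominated by row left (5>0); eliminate center.
Only (left, dive right) remains, with payoff 5.

5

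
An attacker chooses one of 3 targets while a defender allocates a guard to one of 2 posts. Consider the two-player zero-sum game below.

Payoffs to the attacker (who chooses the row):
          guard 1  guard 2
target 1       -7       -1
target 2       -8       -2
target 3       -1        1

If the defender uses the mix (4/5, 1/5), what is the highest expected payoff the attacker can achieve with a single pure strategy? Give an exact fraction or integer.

target 1: (-7)·(4/5) + (-1)·(1/5) = -29/5.
target 2: (-8)·(4/5) + (-2)·(1/5) = -34/5.
target 3: (-1)·(4/5) + (1)·(1/5) = -3/5.
The best pure response is target 3 with expected payoff -3/5.

-3/5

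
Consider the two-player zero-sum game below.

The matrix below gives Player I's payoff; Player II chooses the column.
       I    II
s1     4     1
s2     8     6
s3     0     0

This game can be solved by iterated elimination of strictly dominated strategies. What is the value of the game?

6

Row s3 is strictly dominated by row s1 (4>0, 1>0); eliminate s3.
Row s1 is strictly dominated by row s2 (8>4, 6>1); eliminate s1.
Column I is strictly dominated by II for Player II (6<8); eliminate I.
Only (s2, II) remains, with payoff 6.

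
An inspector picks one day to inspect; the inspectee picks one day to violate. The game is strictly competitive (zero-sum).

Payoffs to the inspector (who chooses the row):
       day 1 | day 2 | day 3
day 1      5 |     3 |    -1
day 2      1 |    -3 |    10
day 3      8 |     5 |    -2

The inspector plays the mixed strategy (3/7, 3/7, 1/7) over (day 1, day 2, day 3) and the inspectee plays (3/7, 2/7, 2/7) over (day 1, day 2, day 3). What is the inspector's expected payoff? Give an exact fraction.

Against (3/7, 2/7, 2/7), each row's expected payoff is day 1: 19/7; day 2: 17/7; day 3: 30/7.
Taking the (3/7, 3/7, 1/7)-weighted average: (3/7)·(19/7) + (3/7)·(17/7) + (1/7)·(30/7) = 138/49.

138/49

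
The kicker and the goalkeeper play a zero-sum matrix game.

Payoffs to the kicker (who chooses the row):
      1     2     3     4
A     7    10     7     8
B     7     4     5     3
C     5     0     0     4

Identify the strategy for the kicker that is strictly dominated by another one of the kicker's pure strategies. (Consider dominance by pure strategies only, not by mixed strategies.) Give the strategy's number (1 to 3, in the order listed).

Compare C with A: 7 > 5, 10 > 0, 7 > 0, 8 > 4.
So A strictly dominates C for the kicker; C is strictly dominated.

3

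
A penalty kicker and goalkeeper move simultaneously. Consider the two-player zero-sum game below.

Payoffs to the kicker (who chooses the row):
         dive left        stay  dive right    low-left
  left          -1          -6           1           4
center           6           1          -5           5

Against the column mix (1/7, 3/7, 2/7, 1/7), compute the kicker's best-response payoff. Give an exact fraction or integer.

4/7

left: (-1)·(1/7) + (-6)·(3/7) + (1)·(2/7) + (4)·(1/7) = -13/7.
center: (6)·(1/7) + (1)·(3/7) + (-5)·(2/7) + (5)·(1/7) = 4/7.
The best pure response is center with expected payoff 4/7.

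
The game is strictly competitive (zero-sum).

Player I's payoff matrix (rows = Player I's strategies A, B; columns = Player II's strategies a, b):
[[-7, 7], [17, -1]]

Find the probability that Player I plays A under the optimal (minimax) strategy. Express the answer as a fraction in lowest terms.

Row minima are -7 and -1, so Player I's maximin is -1; column maxima are 17 and 7, so Player II's minimax is 7. These differ, so the equilibrium is in mixed strategies.
Let Player I play A with probability p. Player II is indifferent when −7p + 17(1−p) = 7p − (1−p), giving p = 9/16.

9/16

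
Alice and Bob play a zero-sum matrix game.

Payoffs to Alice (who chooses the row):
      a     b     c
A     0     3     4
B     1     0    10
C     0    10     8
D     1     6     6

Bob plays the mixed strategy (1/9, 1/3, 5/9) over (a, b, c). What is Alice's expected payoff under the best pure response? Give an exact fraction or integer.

A: (0)·(1/9) + (3)·(1/3) + (4)·(5/9) = 29/9.
B: (1)·(1/9) + (0)·(1/3) + (10)·(5/9) = 17/3.
C: (0)·(1/9) + (10)·(1/3) + (8)·(5/9) = 70/9.
D: (1)·(1/9) + (6)·(1/3) + (6)·(5/9) = 49/9.
The best pure response is C with expected payoff 70/9.

70/9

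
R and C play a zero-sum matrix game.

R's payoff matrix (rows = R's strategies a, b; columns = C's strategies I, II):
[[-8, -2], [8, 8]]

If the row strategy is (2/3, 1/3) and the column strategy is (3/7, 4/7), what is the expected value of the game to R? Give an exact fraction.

Against (3/7, 4/7), each row's expected payoff is a: -32/7; b: 8.
Taking the (2/3, 1/3)-weighted average: (2/3)·(-32/7) + (1/3)·(8) = -8/21.

-8/21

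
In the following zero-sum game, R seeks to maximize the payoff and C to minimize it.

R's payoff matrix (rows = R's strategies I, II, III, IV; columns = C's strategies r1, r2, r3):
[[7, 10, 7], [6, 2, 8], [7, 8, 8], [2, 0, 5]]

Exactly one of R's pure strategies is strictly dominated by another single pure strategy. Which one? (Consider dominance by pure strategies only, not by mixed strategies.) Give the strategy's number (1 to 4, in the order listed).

Compare IV with I: 7 > 2, 10 > 0, 7 > 5.
So I strictly dominates IV for R; IV is strictly dominated.

4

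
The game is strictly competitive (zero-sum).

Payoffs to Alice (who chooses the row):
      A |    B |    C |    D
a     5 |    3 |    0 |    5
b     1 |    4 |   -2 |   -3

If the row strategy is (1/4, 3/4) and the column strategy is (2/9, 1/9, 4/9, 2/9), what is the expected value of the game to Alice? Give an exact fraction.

-1/36

Against (2/9, 1/9, 4/9, 2/9), each row's expected payoff is a: 23/9; b: -8/9.
Taking the (1/4, 3/4)-weighted average: (1/4)·(23/9) + (3/4)·(-8/9) = -1/36.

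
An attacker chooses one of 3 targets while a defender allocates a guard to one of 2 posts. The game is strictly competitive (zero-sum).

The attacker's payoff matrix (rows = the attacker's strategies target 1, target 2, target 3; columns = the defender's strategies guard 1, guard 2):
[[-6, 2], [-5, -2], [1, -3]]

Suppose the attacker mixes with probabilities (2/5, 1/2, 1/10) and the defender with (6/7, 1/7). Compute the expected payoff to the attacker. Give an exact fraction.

Against (6/7, 1/7), each row's expected payoff is target 1: -34/7; target 2: -32/7; target 3: 3/7.
Taking the (2/5, 1/2, 1/10)-weighted average: (2/5)·(-34/7) + (1/2)·(-32/7) + (1/10)·(3/7) = -293/70.

-293/70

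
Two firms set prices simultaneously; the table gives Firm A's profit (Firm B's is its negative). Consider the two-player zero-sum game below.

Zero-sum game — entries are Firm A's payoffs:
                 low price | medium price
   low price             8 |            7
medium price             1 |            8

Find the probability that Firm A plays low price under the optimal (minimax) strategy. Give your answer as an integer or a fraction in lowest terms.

Row minima are 7 and 1, so Firm A's maximin is 7; column maxima are 8 and 8, so Firm B's minimax is 8. These differ, so the equilibrium is in mixed strategies.
Let Firm A play low price with probability p. Firm B is indifferent when 8p + (1−p) = 7p + 8(1−p), giving p = 7/8.

7/8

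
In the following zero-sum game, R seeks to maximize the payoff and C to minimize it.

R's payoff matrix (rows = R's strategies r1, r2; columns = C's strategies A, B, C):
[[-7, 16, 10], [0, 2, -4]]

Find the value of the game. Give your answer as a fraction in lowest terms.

Column B is strictly dominated by C for C (it gives R more in every row).
The remaining 2×2 game on (r1, r2) × (A, C) has no saddle point. Let R play r1 with probability p; indifference gives −7p = 10p − 4(1−p), so p = 4/21.
Similarly C's optimal q on A is 2/3, and the value is -7·(2/3) + (10)·(1/3) = -4/3.

-4/3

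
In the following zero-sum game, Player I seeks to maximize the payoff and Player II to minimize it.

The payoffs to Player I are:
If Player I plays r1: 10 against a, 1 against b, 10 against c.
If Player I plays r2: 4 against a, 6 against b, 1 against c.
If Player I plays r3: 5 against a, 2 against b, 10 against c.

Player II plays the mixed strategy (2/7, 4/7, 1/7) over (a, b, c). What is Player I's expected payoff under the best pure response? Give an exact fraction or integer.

r1: (10)·(2/7) + (1)·(4/7) + (10)·(1/7) = 34/7.
r2: (4)·(2/7) + (6)·(4/7) + (1)·(1/7) = 33/7.
r3: (5)·(2/7) + (2)·(4/7) + (10)·(1/7) = 4.
The best pure response is r1 with expected payoff 34/7.

34/7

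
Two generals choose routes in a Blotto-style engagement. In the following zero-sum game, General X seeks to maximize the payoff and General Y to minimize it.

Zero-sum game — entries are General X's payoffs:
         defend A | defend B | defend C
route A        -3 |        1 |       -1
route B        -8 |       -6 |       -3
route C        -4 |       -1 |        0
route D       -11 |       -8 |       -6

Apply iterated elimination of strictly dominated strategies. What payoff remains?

-3

Column defend C is strictly dominated by defend A for General Y (-3<-1, -8<-3, -4<0, -11<-6); eliminate defend C.
Column defend B is strictly dominated by defend A for General Y (-3<1, -8<-6, -4<-1, -11<-8); eliminate defend B.
Row route C is strictly dominated by row route A (-3>-4); eliminate route C.
Row route B is strictly dominated by row route A (-3>-8); eliminate route B.
Row route D is strictly dominated by row route A (-3>-11); eliminate route D.
Only (route A, defend A) remains, with payoff -3.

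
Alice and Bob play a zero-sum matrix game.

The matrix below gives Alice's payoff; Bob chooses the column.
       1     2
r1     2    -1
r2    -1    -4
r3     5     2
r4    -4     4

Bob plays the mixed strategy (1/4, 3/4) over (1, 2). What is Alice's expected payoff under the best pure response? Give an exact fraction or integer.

r1: (2)·(1/4) + (-1)·(3/4) = -1/4.
r2: (-1)·(1/4) + (-4)·(3/4) = -13/4.
r3: (5)·(1/4) + (2)·(3/4) = 11/4.
r4: (-4)·(1/4) + (4)·(3/4) = 2.
The best pure response is r3 with expected payoff 11/4.

11/4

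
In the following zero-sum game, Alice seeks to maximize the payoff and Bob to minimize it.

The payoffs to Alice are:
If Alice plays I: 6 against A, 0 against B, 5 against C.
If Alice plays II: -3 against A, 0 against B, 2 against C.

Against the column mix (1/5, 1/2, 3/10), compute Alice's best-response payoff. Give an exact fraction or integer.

27/10

I: (6)·(1/5) + (0)·(1/2) + (5)·(3/10) = 27/10.
II: (-3)·(1/5) + (0)·(1/2) + (2)·(3/10) = 0.
The best pure response is I with expected payoff 27/10.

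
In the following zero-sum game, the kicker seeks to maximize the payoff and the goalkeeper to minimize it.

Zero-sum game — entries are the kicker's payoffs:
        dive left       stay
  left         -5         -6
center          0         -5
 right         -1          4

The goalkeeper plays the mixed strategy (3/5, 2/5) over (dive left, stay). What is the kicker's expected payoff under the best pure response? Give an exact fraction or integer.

1

left: (-5)·(3/5) + (-6)·(2/5) = -27/5.
center: (0)·(3/5) + (-5)·(2/5) = -2.
right: (-1)·(3/5) + (4)·(2/5) = 1.
The best pure response is right with expected payoff 1.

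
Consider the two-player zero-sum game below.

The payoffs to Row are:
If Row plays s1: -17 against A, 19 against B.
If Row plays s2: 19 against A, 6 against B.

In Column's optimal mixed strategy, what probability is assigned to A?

Row minima are -17 and 6, so Row's maximin is 6; column maxima are 19 and 19, so Column's minimax is 19. These differ, so the equilibrium is in mixed strategies.
Let Column play A with probability q. Row is indifferent when −17q + 19(1−q) = 19q + 6(1−q), giving q = 13/49.

13/49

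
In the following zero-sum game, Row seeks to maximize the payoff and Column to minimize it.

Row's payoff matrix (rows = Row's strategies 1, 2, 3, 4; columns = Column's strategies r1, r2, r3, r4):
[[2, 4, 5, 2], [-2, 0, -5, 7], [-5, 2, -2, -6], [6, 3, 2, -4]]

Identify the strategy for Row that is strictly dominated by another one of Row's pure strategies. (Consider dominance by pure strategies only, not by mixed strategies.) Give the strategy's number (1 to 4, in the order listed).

Compare 3 with 1: 2 > -5, 4 > 2, 5 > -2, 2 > -6.
So 1 strictly dominates 3 for Row; 3 is strictly dominated.

3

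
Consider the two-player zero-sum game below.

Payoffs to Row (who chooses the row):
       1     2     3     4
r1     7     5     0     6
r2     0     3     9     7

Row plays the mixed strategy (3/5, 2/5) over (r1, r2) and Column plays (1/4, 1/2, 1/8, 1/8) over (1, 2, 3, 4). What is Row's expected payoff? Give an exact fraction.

22/5

Against (1/4, 1/2, 1/8, 1/8), each row's expected payoff is r1: 5; r2: 7/2.
Taking the (3/5, 2/5)-weighted average: (3/5)·(5) + (2/5)·(7/2) = 22/5.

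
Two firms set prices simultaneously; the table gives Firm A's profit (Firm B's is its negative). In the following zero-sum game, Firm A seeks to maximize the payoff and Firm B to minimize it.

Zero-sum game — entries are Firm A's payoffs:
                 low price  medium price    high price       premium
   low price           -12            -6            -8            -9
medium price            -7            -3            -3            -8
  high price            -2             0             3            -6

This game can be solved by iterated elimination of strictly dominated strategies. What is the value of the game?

Row low price is strictly dominated by row medium price (-7>-12, -3>-6, -3>-8, -8>-9); eliminate low price.
Column low price is strictly dominated by premium for Firm B (-8<-7, -6<-2); eliminate low price.
Row medium price is strictly dominated by row high price (0>-3, 3>-3, -6>-8); eliminate medium price.
Column high price is strictly dominated by medium price for Firm B (0<3); eliminate high price.
Column medium price is strictly dominated by premium for Firm B (-6<0); eliminate medium price.
Only (high price, premium) remains, with payoff -6.

-6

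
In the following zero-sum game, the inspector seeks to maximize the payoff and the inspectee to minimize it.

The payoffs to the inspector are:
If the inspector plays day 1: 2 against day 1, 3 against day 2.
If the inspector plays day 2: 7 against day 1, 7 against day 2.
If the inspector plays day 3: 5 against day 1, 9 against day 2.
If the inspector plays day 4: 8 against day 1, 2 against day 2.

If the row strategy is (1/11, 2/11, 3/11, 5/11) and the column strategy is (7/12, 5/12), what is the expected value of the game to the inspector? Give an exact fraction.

767/132

Against (7/12, 5/12), each row's expected payoff is day 1: 29/12; day 2: 7; day 3: 20/3; day 4: 11/2.
Taking the (1/11, 2/11, 3/11, 5/11)-weighted average: (1/11)·(29/12) + (2/11)·(7) + (3/11)·(20/3) + (5/11)·(11/2) = 767/132.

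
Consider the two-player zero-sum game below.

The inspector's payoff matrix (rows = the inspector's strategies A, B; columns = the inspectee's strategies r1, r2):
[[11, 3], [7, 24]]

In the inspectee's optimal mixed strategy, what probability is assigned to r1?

21/25

Row minima are 3 and 7, so the inspector's maximin is 7; column maxima are 11 and 24, so the inspectee's minimax is 11. These differ, so the equilibrium is in mixed strategies.
Let the inspectee play r1 with probability q. The inspector is indifferent when 11q + 3(1−q) = 7q + 24(1−q), giving q = 21/25.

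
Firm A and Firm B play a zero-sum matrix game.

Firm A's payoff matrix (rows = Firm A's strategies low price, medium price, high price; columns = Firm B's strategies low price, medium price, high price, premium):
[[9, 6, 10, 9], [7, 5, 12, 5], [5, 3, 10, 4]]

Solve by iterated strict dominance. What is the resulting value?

6

Column low price is strictly dominated by medium price for Firm B (6<9, 5<7, 3<5); eliminate low price.
Column high price is strictly dominated by medium price for Firm B (6<10, 5<12, 3<10); eliminate high price.
Row medium price is strictly dominated by row low price (6>5, 9>5); eliminate medium price.
Row high price is strictly dominated by row low price (6>3, 9>4); eliminate high price.
Column premium is strictly dominated by medium price for Firm B (6<9); eliminate premium.
Only (low price, medium price) remains, with payoff 6.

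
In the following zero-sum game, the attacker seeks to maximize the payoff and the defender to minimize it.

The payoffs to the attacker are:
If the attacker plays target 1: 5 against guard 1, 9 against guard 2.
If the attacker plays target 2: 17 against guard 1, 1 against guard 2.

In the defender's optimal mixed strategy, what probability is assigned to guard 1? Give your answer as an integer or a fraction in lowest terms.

2/5

Row minima are 5 and 1, so the attacker's maximin is 5; column maxima are 17 and 9, so the defender's minimax is 9. These differ, so the equilibrium is in mixed strategies.
Let the defender play guard 1 with probability q. The attacker is indifferent when 5q + 9(1−q) = 17q + (1−q), giving q = 2/5.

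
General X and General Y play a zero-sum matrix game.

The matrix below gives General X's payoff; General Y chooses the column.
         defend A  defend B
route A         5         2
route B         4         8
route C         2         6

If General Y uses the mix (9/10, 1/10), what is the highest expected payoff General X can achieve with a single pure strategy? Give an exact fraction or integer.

route A: (5)·(9/10) + (2)·(1/10) = 47/10.
route B: (4)·(9/10) + (8)·(1/10) = 22/5.
route C: (2)·(9/10) + (6)·(1/10) = 12/5.
The best pure response is route A with expected payoff 47/10.

47/10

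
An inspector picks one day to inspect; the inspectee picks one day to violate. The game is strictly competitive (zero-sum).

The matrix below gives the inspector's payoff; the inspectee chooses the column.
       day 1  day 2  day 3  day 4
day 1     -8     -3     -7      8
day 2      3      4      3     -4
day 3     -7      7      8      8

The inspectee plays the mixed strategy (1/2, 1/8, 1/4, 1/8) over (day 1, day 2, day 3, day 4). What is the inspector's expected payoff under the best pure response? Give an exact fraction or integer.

day 1: (-8)·(1/2) + (-3)·(1/8) + (-7)·(1/4) + (8)·(1/8) = -41/8.
day 2: (3)·(1/2) + (4)·(1/8) + (3)·(1/4) + (-4)·(1/8) = 9/4.
day 3: (-7)·(1/2) + (7)·(1/8) + (8)·(1/4) + (8)·(1/8) = 3/8.
The best pure response is day 2 with expected payoff 9/4.

9/4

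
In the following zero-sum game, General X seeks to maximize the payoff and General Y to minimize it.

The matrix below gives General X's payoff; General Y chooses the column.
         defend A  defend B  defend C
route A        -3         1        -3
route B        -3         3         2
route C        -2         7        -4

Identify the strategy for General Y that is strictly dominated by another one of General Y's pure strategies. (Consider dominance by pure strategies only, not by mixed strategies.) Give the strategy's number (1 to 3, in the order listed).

General Y prefers columns that give General X less. Compare defend B with defend A: -3 < 1, -3 < 3, -2 < 7.
So defend A strictly dominates defend B for General Y; defend B is strictly dominated.

2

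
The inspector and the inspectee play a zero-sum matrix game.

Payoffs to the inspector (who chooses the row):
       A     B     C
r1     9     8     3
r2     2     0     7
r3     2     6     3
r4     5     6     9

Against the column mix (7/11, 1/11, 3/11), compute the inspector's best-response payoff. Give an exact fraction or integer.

r1: (9)·(7/11) + (8)·(1/11) + (3)·(3/11) = 80/11.
r2: (2)·(7/11) + (0)·(1/11) + (7)·(3/11) = 35/11.
r3: (2)·(7/11) + (6)·(1/11) + (3)·(3/11) = 29/11.
r4: (5)·(7/11) + (6)·(1/11) + (9)·(3/11) = 68/11.
The best pure response is r1 with expected payoff 80/11.

80/11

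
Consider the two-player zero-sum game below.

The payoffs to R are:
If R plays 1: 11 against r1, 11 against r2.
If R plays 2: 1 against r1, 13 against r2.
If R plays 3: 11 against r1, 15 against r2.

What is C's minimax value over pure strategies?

The worst case (largest entry) in each column is r1: 11, r2: 15.
The best (smallest) of these is 11.

11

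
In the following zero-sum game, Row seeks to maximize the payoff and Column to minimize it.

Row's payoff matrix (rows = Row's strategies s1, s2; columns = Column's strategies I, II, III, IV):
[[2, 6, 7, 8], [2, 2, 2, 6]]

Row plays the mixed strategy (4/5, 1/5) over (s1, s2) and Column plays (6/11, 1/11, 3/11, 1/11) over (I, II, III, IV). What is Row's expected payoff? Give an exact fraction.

Against (6/11, 1/11, 3/11, 1/11), each row's expected payoff is s1: 47/11; s2: 26/11.
Taking the (4/5, 1/5)-weighted average: (4/5)·(47/11) + (1/5)·(26/11) = 214/55.

214/55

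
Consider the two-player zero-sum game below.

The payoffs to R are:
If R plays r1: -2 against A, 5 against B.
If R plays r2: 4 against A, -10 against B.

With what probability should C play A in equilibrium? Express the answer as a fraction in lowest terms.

Row minima are -2 and -10, so R's maximin is -2; column maxima are 4 and 5, so C's minimax is 4. These differ, so the equilibrium is in mixed strategies.
Let C play A with probability q. R is indifferent when −2q + 5(1−q) = 4q − 10(1−q), giving q = 5/7.

5/7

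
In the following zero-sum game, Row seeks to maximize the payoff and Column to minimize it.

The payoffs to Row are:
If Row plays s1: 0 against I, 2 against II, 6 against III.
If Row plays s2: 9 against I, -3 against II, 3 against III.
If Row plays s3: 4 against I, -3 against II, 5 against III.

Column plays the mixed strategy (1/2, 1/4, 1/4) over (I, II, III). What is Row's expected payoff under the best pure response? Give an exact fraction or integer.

s1: (0)·(1/2) + (2)·(1/4) + (6)·(1/4) = 2.
s2: (9)·(1/2) + (-3)·(1/4) + (3)·(1/4) = 9/2.
s3: (4)·(1/2) + (-3)·(1/4) + (5)·(1/4) = 5/2.
The best pure response is s2 with expected payoff 9/2.

9/2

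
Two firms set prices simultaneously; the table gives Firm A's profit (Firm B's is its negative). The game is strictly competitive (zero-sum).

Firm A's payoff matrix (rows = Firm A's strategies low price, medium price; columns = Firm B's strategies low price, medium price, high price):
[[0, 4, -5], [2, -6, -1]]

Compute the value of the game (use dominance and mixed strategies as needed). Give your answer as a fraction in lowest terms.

Column low price is strictly dominated by high price for Firm B (it gives Firm A more in every row).
The remaining 2×2 game on (low price, medium price) × (medium price, high price) has no saddle point. Let Firm A play low price with probability p; indifference gives 4p − 6(1−p) = −5p − (1−p), so p = 5/14.
Similarly Firm B's optimal q on medium price is 2/7, and the value is 4·(2/7) + (-5)·(5/7) = -17/7.

-17/7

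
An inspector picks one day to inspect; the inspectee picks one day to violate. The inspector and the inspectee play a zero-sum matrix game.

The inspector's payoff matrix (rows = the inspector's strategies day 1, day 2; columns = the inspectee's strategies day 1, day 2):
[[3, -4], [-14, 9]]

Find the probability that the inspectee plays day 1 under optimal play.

Row minima are -4 and -14, so the inspector's maximin is -4; column maxima are 3 and 9, so the inspectee's minimax is 3. These differ, so the equilibrium is in mixed strategies.
Let the inspectee play day 1 with probability q. The inspector is indifferent when 3q − 4(1−q) = −14q + 9(1−q), giving q = 13/30.

13/30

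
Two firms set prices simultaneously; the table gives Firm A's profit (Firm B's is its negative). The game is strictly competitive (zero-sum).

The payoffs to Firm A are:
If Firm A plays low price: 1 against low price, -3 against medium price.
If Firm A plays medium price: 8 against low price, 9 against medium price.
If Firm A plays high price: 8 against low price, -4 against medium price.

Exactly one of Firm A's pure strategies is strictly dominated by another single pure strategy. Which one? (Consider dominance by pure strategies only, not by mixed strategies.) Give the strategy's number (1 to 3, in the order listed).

1

Compare low price with medium price: 8 > 1, 9 > -3.
So medium price strictly dominates low price for Firm A; low price is strictly dominated.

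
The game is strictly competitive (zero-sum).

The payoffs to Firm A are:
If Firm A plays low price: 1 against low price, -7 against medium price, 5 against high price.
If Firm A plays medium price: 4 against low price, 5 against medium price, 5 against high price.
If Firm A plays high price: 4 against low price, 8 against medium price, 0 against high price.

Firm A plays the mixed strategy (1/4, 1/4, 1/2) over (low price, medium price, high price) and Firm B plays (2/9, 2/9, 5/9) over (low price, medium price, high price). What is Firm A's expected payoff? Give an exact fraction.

Against (2/9, 2/9, 5/9), each row's expected payoff is low price: 13/9; medium price: 43/9; high price: 8/3.
Taking the (1/4, 1/4, 1/2)-weighted average: (1/4)·(13/9) + (1/4)·(43/9) + (1/2)·(8/3) = 26/9.

26/9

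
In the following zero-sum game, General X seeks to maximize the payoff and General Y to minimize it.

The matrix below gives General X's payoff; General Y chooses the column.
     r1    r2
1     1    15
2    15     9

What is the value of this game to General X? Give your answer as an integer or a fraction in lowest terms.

54/5

Row minima are 1 and 9, so General X's maximin is 9; column maxima are 15 and 15, so General Y's minimax is 15. These differ, so the equilibrium is in mixed strategies.
Let General X play 1 with probability p. General Y is indifferent when p + 15(1−p) = 15p + 9(1−p), giving p = 3/10.
Let General Y play r1 with probability q. General X is indifferent when q + 15(1−q) = 15q + 9(1−q), giving q = 3/10.
The value is 1·(3/10) + (15)·(7/10) = 54/5.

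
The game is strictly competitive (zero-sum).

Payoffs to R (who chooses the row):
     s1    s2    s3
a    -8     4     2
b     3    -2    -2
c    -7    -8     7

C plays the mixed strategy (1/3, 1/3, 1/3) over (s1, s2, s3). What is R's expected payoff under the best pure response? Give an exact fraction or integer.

-1/3

a: (-8)·(1/3) + (4)·(1/3) + (2)·(1/3) = -2/3.
b: (3)·(1/3) + (-2)·(1/3) + (-2)·(1/3) = -1/3.
c: (-7)·(1/3) + (-8)·(1/3) + (7)·(1/3) = -8/3.
The best pure response is b with expected payoff -1/3.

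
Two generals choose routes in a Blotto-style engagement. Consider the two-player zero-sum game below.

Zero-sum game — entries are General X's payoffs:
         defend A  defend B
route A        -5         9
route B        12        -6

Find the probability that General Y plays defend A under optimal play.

Row minima are -5 and -6, so General X's maximin is -5; column maxima are 12 and 9, so General Y's minimax is 9. These differ, so the equilibrium is in mixed strategies.
Let General Y play defend A with probability q. General X is indifferent when −5q + 9(1−q) = 12q − 6(1−q), giving q = 15/32.

15/32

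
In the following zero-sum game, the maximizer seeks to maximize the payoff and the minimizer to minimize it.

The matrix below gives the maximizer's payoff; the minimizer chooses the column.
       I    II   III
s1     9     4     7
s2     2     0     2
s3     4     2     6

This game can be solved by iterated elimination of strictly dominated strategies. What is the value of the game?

Column III is strictly dominated by II for the minimizer (4<7, 0<2, 2<6); eliminate III.
Row s3 is strictly dominated by row s1 (9>4, 4>2); eliminate s3.
Column I is strictly dominated by II for the minimizer (4<9, 0<2); eliminate I.
Row s2 is strictly dominated by row s1 (4>0); eliminate s2.
Only (s1, II) remains, with payoff 4.

4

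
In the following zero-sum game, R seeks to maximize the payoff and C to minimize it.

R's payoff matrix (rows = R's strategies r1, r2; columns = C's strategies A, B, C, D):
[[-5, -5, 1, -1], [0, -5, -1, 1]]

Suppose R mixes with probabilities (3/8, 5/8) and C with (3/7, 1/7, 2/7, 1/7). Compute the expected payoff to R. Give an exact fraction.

Against (3/7, 1/7, 2/7, 1/7), each row's expected payoff is r1: -19/7; r2: -6/7.
Taking the (3/8, 5/8)-weighted average: (3/8)·(-19/7) + (5/8)·(-6/7) = -87/56.

-87/56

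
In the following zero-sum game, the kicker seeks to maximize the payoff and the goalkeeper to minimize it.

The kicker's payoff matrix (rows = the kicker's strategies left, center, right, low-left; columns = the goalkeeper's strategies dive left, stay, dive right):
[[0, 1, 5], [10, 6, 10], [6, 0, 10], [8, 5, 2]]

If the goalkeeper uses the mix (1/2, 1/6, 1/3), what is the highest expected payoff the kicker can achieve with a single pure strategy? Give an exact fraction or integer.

28/3

left: (0)·(1/2) + (1)·(1/6) + (5)·(1/3) = 11/6.
center: (10)·(1/2) + (6)·(1/6) + (10)·(1/3) = 28/3.
right: (6)·(1/2) + (0)·(1/6) + (10)·(1/3) = 19/3.
low-left: (8)·(1/2) + (5)·(1/6) + (2)·(1/3) = 11/2.
The best pure response is center with expected payoff 28/3.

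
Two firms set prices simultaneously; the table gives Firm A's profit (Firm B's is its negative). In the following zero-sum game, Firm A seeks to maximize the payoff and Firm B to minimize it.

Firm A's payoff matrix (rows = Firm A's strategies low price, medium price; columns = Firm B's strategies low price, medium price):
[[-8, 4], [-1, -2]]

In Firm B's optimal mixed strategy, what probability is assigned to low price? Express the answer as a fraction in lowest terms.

Row minima are -8 and -2, so Firm A's maximin is -2; column maxima are -1 and 4, so Firm B's minimax is -1. These differ, so the equilibrium is in mixed strategies.
Let Firm B play low price with probability q. Firm A is indifferent when −8q + 4(1−q) = −q − 2(1−q), giving q = 6/13.

6/13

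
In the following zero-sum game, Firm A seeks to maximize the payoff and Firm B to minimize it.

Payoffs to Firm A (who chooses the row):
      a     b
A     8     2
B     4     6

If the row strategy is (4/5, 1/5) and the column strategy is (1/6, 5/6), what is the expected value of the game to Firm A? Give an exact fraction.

Against (1/6, 5/6), each row's expected payoff is A: 3; B: 17/3.
Taking the (4/5, 1/5)-weighted average: (4/5)·(3) + (1/5)·(17/3) = 53/15.

53/15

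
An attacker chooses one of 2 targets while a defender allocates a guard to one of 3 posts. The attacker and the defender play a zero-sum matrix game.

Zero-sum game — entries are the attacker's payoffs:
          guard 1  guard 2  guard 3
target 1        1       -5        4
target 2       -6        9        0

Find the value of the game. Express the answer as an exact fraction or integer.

-1

Column guard 3 is strictly dominated by guard 1 for the defender (it gives the attacker more in every row).
The remaining 2×2 game on (target 1, target 2) × (guard 1, guard 2) has no saddle point. Let the attacker play target 1 with probability p; indifference gives p − 6(1−p) = −5p + 9(1−p), so p = 5/7.
Similarly the defender's optimal q on guard 1 is 2/3, and the value is 1·(2/3) + (-5)·(1/3) = -1.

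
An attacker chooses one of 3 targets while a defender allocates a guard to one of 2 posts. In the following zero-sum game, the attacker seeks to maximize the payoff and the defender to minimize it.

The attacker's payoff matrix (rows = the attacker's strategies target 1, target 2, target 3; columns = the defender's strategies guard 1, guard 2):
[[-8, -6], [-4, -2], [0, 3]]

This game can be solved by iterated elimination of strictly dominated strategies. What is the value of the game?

Column guard 2 is strictly dominated by guard 1 for the defender (-8<-6, -4<-2, 0<3); eliminate guard 2.
Row target 2 is strictly dominated by row target 3 (0>-4); eliminate target 2.
Row target 1 is strictly dominated by row target 3 (0>-8); eliminate target 1.
Only (target 3, guard 1) remains, with payoff 0.

0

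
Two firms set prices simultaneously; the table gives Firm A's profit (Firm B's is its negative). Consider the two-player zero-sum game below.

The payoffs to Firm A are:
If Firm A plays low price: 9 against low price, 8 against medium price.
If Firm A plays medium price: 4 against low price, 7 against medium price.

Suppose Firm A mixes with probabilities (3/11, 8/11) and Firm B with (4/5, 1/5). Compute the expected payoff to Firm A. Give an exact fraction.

316/55

Against (4/5, 1/5), each row's expected payoff is low price: 44/5; medium price: 23/5.
Taking the (3/11, 8/11)-weighted average: (3/11)·(44/5) + (8/11)·(23/5) = 316/55.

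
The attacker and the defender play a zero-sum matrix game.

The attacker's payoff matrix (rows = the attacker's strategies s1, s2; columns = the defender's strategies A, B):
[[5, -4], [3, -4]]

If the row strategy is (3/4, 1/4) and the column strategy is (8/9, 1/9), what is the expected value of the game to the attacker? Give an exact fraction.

32/9

Against (8/9, 1/9), each row's expected payoff is s1: 4; s2: 20/9.
Taking the (3/4, 1/4)-weighted average: (3/4)·(4) + (1/4)·(20/9) = 32/9.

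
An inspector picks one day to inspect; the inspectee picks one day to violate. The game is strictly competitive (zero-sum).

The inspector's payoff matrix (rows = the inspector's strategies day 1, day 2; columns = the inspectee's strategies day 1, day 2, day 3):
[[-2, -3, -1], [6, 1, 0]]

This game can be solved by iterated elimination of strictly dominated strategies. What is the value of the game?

Column day 1 is strictly dominated by day 2 for the inspectee (-3<-2, 1<6); eliminate day 1.
Row day 1 is strictly dominated by row day 2 (1>-3, 0>-1); eliminate day 1.
Column day 2 is strictly dominated by day 3 for the inspectee (0<1); eliminate day 2.
Only (day 2, day 3) remains, with payoff 0.

0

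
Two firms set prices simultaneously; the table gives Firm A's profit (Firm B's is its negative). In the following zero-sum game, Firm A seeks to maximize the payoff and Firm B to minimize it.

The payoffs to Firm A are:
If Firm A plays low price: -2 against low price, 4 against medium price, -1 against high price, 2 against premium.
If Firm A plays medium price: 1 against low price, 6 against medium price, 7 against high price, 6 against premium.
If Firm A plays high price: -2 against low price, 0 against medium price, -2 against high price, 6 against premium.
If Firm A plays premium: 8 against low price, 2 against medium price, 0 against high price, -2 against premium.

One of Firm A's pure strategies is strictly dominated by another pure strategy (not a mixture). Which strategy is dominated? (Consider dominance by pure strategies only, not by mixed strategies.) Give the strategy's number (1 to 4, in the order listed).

1

Compare low price with medium price: 1 > -2, 6 > 4, 7 > -1, 6 > 2.
So medium price strictly dominates low price for Firm A; low price is strictly dominated.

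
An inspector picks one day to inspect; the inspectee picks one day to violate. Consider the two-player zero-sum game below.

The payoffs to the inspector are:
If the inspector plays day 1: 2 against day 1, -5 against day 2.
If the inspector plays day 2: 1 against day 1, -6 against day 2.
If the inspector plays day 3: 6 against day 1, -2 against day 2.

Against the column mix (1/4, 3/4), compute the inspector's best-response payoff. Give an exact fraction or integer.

day 1: (2)·(1/4) + (-5)·(3/4) = -13/4.
day 2: (1)·(1/4) + (-6)·(3/4) = -17/4.
day 3: (6)·(1/4) + (-2)·(3/4) = 0.
The best pure response is day 3 with expected payoff 0.

0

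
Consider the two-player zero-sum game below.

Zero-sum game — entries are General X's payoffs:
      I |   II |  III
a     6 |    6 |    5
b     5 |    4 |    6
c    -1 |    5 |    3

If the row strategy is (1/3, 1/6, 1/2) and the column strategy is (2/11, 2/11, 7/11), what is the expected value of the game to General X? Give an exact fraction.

Against (2/11, 2/11, 7/11), each row's expected payoff is a: 59/11; b: 60/11; c: 29/11.
Taking the (1/3, 1/6, 1/2)-weighted average: (1/3)·(59/11) + (1/6)·(60/11) + (1/2)·(29/11) = 265/66.

265/66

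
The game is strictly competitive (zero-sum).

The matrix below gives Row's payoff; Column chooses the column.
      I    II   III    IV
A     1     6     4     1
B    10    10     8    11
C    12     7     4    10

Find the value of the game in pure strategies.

8

Row minima: 1, 8, 4 → Row's maximin is 8.
Column maxima: 12, 10, 8, 11 → Column's minimax is 8.
They coincide at (B, III), so the value is 8.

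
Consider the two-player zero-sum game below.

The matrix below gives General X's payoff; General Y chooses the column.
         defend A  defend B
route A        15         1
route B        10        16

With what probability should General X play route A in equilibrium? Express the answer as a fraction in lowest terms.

Row minima are 1 and 10, so General X's maximin is 10; column maxima are 15 and 16, so General Y's minimax is 15. These differ, so the equilibrium is in mixed strategies.
Let General X play route A with probability p. General Y is indifferent when 15p + 10(1−p) = p + 16(1−p), giving p = 3/10.

3/10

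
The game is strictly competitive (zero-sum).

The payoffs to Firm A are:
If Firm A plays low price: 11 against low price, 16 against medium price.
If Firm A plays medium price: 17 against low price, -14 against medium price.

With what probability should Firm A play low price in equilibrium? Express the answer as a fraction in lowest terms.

31/36

Row minima are 11 and -14, so Firm A's maximin is 11; column maxima are 17 and 16, so Firm B's minimax is 16. These differ, so the equilibrium is in mixed strategies.
Let Firm A play low price with probability p. Firm B is indifferent when 11p + 17(1−p) = 16p − 14(1−p), giving p = 31/36.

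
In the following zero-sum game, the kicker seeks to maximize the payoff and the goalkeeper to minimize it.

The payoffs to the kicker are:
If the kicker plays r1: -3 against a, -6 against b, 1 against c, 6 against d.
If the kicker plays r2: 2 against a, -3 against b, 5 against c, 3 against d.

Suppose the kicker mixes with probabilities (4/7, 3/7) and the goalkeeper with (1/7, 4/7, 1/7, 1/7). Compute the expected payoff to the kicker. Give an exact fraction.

Against (1/7, 4/7, 1/7, 1/7), each row's expected payoff is r1: -20/7; r2: -2/7.
Taking the (4/7, 3/7)-weighted average: (4/7)·(-20/7) + (3/7)·(-2/7) = -86/49.

-86/49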